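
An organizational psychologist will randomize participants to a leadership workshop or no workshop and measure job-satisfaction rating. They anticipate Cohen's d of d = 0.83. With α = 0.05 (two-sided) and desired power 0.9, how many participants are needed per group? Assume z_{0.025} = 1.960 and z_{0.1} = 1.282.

For two independent groups with equal n: n = 2·((z_{α/2} + z_β) / d)².
z_{α/2} + z_β = 1.960 + 1.282 = 3.242.
n = 2 × (3.242 / 0.83)² = 2 × 3.906² = 2 × 15.26 = 30.5.
Round up to the next whole participant.

n = 31 per group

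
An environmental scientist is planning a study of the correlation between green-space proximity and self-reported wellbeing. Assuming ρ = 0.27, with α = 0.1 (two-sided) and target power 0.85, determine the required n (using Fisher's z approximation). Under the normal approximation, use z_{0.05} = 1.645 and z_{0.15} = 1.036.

n = 97

Fisher's z: C = ½·ln((1+r)/(1−r)) = ½·ln(1.7397) = 0.2769.
n = ((z_{α/2} + z_β)/C)² + 3.
(1.645 + 1.036) / 0.2769 = 2.681 / 0.2769 = 9.682.
n = 9.682² + 3 = 93.74 + 3 = 96.7.
Round up.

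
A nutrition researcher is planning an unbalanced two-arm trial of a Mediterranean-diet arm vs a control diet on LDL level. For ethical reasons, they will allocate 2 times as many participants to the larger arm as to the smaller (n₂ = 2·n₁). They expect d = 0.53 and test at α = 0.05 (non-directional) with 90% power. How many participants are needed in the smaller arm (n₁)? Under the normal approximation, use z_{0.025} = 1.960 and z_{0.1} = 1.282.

With allocation ratio k = n₂/n₁ = 2, Var(x̄₁−x̄₂) = σ²(1/n₁ + 1/(k·n₁)) = σ²·(k+1)/(k·n₁).
So n₁ = (1 + 1/k)·((z_{α/2} + z_β)/d)² = 1.500 × (3.242/0.53)².
n₁ = 1.500 × 37.42 = 56.1.
Round up: n₁ = 57, giving n₂ = 2 × 57 = 114.

n₁ = 57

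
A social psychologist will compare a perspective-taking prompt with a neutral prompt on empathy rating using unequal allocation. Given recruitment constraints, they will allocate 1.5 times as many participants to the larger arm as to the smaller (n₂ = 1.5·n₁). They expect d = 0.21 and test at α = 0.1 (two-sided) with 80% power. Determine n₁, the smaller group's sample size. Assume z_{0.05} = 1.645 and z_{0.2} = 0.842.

n₁ = 234

With allocation ratio k = n₂/n₁ = 1.5, Var(x̄₁−x̄₂) = σ²(1/n₁ + 1/(k·n₁)) = σ²·(k+1)/(k·n₁).
So n₁ = (1 + 1/k)·((z_{α/2} + z_β)/d)² = 1.667 × (2.487/0.21)².
n₁ = 1.667 × 140.25 = 233.8.
Round up: n₁ = 234, giving n₂ = 1.5 × 234 = 351.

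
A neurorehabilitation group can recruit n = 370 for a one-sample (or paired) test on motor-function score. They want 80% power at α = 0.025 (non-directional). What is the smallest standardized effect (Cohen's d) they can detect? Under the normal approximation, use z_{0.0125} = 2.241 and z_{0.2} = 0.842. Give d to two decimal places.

d_min ≈ 0.16

For a single sample (or paired design) of n = 370: d_min = (z_{α/2} + z_β)/√n.
z-sum = 2.241 + 0.842 = 3.083.
d_min = 3.083 / √370 = 3.083 / 19.235 = 0.160.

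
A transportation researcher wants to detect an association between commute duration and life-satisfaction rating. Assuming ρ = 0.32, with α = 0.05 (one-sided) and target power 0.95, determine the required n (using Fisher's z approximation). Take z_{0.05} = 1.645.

Fisher's z: C = ½·ln((1+r)/(1−r)) = ½·ln(1.9412) = 0.3316.
n = ((z_{α} + z_β)/C)² + 3.
(1.645 + 1.645) / 0.3316 = 3.290 / 0.3316 = 9.922.
n = 9.922² + 3 = 98.44 + 3 = 101.4.
Round up.

n = 102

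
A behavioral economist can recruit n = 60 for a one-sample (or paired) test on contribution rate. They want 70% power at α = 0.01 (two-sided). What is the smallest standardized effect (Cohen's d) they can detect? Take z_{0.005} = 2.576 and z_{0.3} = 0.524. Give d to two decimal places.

For a single sample (or paired design) of n = 60: d_min = (z_{α/2} + z_β)/√n.
z-sum = 2.576 + 0.524 = 3.100.
d_min = 3.100 / √60 = 3.100 / 7.746 = 0.400.

d_min ≈ 0.40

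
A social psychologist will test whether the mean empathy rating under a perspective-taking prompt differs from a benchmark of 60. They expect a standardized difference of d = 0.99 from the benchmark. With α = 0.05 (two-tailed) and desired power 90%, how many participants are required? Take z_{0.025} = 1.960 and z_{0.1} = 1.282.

n = 11

For a one-sample test: n = ((z_{α/2} + z_β) / d)².
z_{α/2} + z_β = 1.960 + 1.282 = 3.242.
n = (3.242 / 0.99)² = 3.275² = 10.72.
Round up.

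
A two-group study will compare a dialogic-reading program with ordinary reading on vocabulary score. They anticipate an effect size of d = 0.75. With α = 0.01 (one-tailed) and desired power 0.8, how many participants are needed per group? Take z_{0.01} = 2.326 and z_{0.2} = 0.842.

n = 36 per group

For two independent groups with equal n: n = 2·((z_{α} + z_β) / d)².
z_{α} + z_β = 2.326 + 0.842 = 3.168.
n = 2 × (3.168 / 0.75)² = 2 × 4.224² = 2 × 17.84 = 35.7.
Round up to the next whole participant.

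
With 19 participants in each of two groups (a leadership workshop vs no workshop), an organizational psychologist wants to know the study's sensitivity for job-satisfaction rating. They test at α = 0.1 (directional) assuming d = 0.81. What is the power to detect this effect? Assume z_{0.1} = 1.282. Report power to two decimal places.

For two equal groups, power = Φ(d·√(n/2) − z_{α}).
d·√(n/2) = 0.81 × √(19/2) = 0.81 × 3.082 = 2.497.
z_β = 2.497 − 1.282 = 1.215.
Power = Φ(1.215) = 0.888.

power ≈ 0.89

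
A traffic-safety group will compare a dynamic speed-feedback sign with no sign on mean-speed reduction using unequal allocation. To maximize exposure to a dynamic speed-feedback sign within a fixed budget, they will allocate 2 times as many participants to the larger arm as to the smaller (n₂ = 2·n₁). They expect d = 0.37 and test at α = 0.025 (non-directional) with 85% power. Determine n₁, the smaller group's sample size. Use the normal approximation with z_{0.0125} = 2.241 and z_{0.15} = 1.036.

n₁ = 118

With allocation ratio k = n₂/n₁ = 2, Var(x̄₁−x̄₂) = σ²(1/n₁ + 1/(k·n₁)) = σ²·(k+1)/(k·n₁).
So n₁ = (1 + 1/k)·((z_{α/2} + z_β)/d)² = 1.500 × (3.277/0.37)².
n₁ = 1.500 × 78.44 = 117.7.
Round up: n₁ = 118, giving n₂ = 2 × 118 = 236.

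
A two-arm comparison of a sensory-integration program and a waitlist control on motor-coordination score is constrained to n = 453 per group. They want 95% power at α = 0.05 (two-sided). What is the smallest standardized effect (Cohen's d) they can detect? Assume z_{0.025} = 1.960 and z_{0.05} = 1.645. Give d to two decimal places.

For two independent groups of n = 453 each: d_min = (z_{α/2} + z_β)·√(2/n).
z-sum = 1.960 + 1.645 = 3.605.
d_min = 3.605 × √(2/453) = 3.605 × 0.0664 = 0.240.

d_min ≈ 0.24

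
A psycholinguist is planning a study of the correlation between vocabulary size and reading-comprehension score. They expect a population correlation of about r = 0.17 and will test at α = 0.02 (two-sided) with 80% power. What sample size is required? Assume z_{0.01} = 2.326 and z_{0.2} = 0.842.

Fisher's z: C = ½·ln((1+r)/(1−r)) = ½·ln(1.4096) = 0.1717.
n = ((z_{α/2} + z_β)/C)² + 3.
(2.326 + 0.842) / 0.1717 = 3.168 / 0.1717 = 18.451.
n = 18.451² + 3 = 340.43 + 3 = 343.4.
Round up.

n = 344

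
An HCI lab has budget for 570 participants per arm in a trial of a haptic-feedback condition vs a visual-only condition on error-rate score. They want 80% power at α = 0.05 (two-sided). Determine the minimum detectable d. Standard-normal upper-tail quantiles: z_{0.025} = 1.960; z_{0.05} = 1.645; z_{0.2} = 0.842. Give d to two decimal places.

d_min ≈ 0.17

For two independent groups of n = 570 each: d_min = (z_{α/2} + z_β)·√(2/n).
z-sum = 1.960 + 0.842 = 2.802.
d_min = 2.802 × √(2/570) = 2.802 × 0.0592 = 0.166.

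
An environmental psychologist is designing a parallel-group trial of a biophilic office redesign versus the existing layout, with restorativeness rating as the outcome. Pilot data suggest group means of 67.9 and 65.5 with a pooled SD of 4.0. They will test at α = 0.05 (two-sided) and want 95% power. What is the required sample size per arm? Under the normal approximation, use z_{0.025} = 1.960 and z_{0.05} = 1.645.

Cohen's d = |M₁ − M₂| / SD_pooled = |67.9 − 65.5| / 4.0 = 2.4 / 4.0 = 0.600.
For two independent groups with equal n: n = 2·((z_{α/2} + z_β) / d)².
z_{α/2} + z_β = 1.960 + 1.645 = 3.605.
n = 2 × (3.605 / 0.600)² = 2 × 6.008² = 2 × 36.10 = 72.2.
Round up to the next whole participant.

n = 73 per group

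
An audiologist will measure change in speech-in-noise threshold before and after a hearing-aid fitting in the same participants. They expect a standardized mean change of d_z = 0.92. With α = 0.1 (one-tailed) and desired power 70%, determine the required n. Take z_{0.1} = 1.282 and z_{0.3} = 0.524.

For a paired (one-sample on differences) test: n = ((z_{α} + z_β) / d)².
z_{α} + z_β = 1.282 + 0.524 = 1.806.
n = (1.806 / 0.92)² = 1.963² = 3.85.
Round up.

n = 4 pairs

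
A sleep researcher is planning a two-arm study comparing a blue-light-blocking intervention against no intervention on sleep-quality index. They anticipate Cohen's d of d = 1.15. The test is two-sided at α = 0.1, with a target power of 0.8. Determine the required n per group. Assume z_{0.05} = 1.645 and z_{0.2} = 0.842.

For two independent groups with equal n: n = 2·((z_{α/2} + z_β) / d)².
z_{α/2} + z_β = 1.645 + 0.842 = 2.487.
n = 2 × (2.487 / 1.15)² = 2 × 2.163² = 2 × 4.68 = 9.4.
Round up to the next whole participant.

n = 10 per group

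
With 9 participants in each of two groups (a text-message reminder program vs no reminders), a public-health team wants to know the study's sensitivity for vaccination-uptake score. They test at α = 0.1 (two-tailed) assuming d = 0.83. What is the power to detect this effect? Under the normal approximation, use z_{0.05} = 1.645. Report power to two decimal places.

power ≈ 0.55

For two equal groups, power = Φ(d·√(n/2) − z_{α/2}).
d·√(n/2) = 0.83 × √(9/2) = 0.83 × 2.121 = 1.761.
z_β = 1.761 − 1.645 = 0.116.
Power = Φ(0.116) = 0.546.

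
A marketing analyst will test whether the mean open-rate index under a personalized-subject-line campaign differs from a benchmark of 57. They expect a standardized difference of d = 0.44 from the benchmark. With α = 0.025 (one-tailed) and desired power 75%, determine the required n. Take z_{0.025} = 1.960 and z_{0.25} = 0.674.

For a one-sample test: n = ((z_{α} + z_β) / d)².
z_{α} + z_β = 1.960 + 0.674 = 2.634.
n = (2.634 / 0.44)² = 5.986² = 35.84.
Round up.

n = 36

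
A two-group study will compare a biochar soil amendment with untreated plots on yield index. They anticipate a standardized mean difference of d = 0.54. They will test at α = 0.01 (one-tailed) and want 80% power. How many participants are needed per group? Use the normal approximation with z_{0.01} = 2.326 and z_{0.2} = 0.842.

n = 69 per group

For two independent groups with equal n: n = 2·((z_{α} + z_β) / d)².
z_{α} + z_β = 2.326 + 0.842 = 3.168.
n = 2 × (3.168 / 0.54)² = 2 × 5.867² = 2 × 34.42 = 68.8.
Round up to the next whole participant.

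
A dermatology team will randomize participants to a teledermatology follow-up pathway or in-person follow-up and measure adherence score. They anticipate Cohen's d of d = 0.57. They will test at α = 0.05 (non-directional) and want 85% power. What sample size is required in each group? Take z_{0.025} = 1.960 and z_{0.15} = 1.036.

n = 56 per group

For two independent groups with equal n: n = 2·((z_{α/2} + z_β) / d)².
z_{α/2} + z_β = 1.960 + 1.036 = 2.996.
n = 2 × (2.996 / 0.57)² = 2 × 5.256² = 2 × 27.63 = 55.3.
Round up to the next whole participant.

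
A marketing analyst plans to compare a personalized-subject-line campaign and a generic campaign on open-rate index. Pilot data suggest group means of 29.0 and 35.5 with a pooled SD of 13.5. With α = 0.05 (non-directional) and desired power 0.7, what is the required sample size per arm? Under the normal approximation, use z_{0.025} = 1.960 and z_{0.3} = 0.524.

n = 54 per group

Cohen's d = |M₁ − M₂| / SD_pooled = |29.0 − 35.5| / 13.5 = 6.5 / 13.5 = 0.481.
For two independent groups with equal n: n = 2·((z_{α/2} + z_β) / d)².
z_{α/2} + z_β = 1.960 + 0.524 = 2.484.
n = 2 × (2.484 / 0.481)² = 2 × 5.164² = 2 × 26.67 = 53.3.
Round up to the next whole participant.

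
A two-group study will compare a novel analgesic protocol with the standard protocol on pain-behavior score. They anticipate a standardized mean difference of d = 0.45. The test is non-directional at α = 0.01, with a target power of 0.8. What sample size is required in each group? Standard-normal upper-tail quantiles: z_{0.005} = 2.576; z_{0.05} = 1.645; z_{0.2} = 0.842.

n = 116 per group

For two independent groups with equal n: n = 2·((z_{α/2} + z_β) / d)².
z_{α/2} + z_β = 2.576 + 0.842 = 3.418.
n = 2 × (3.418 / 0.45)² = 2 × 7.596² = 2 × 57.69 = 115.4.
Round up to the next whole participant.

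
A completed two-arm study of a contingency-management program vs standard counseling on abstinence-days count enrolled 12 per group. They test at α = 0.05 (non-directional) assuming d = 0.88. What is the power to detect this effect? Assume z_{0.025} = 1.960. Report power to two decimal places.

For two equal groups, power = Φ(d·√(n/2) − z_{α/2}).
d·√(n/2) = 0.88 × √(12/2) = 0.88 × 2.449 = 2.156.
z_β = 2.156 − 1.960 = 0.196.
Power = Φ(0.196) = 0.578.

power ≈ 0.58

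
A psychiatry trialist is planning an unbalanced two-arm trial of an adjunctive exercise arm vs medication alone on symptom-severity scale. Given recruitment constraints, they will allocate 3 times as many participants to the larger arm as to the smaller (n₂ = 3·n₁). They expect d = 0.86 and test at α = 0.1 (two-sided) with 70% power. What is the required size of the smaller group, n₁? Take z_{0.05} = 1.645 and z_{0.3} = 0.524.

n₁ = 9

With allocation ratio k = n₂/n₁ = 3, Var(x̄₁−x̄₂) = σ²(1/n₁ + 1/(k·n₁)) = σ²·(k+1)/(k·n₁).
So n₁ = (1 + 1/k)·((z_{α/2} + z_β)/d)² = 1.333 × (2.169/0.86)².
n₁ = 1.333 × 6.36 = 8.5.
Round up: n₁ = 9, giving n₂ = 3 × 9 = 27.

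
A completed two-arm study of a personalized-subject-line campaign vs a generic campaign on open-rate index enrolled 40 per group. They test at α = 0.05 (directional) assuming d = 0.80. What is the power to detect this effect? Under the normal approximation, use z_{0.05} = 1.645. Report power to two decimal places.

power ≈ 0.97

For two equal groups, power = Φ(d·√(n/2) − z_{α}).
d·√(n/2) = 0.80 × √(40/2) = 0.80 × 4.472 = 3.578.
z_β = 3.578 − 1.645 = 1.933.
Power = Φ(1.933) = 0.973.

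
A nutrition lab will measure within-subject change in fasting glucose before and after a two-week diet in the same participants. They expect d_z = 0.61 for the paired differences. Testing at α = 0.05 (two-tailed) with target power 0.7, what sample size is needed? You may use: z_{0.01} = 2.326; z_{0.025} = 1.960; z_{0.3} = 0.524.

For a paired (one-sample on differences) test: n = ((z_{α/2} + z_β) / d)².
z_{α/2} + z_β = 1.960 + 0.524 = 2.484.
n = (2.484 / 0.61)² = 4.072² = 16.58.
Round up.

n = 17 pairs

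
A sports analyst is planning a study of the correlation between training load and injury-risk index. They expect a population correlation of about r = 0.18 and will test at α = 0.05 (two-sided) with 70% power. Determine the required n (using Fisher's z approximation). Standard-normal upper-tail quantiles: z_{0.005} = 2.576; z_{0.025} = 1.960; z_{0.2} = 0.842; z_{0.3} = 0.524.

n = 190

Fisher's z: C = ½·ln((1+r)/(1−r)) = ½·ln(1.4390) = 0.1820.
n = ((z_{α/2} + z_β)/C)² + 3.
(1.960 + 0.524) / 0.1820 = 2.484 / 0.1820 = 13.648.
n = 13.648² + 3 = 186.28 + 3 = 189.3.
Round up.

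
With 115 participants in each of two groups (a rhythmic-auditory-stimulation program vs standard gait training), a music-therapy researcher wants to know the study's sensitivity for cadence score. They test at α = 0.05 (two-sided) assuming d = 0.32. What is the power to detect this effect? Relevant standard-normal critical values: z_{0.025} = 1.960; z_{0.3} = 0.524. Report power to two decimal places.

For two equal groups, power = Φ(d·√(n/2) − z_{α/2}).
d·√(n/2) = 0.32 × √(115/2) = 0.32 × 7.583 = 2.427.
z_β = 2.427 − 1.960 = 0.467.
Power = Φ(0.467) = 0.680.

power ≈ 0.68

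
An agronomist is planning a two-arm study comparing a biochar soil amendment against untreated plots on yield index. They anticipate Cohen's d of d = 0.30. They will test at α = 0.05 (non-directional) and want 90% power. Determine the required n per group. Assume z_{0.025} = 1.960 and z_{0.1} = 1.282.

n = 234 per group

For two independent groups with equal n: n = 2·((z_{α/2} + z_β) / d)².
z_{α/2} + z_β = 1.960 + 1.282 = 3.242.
n = 2 × (3.242 / 0.30)² = 2 × 10.807² = 2 × 116.78 = 233.6.
Round up to the next whole participant.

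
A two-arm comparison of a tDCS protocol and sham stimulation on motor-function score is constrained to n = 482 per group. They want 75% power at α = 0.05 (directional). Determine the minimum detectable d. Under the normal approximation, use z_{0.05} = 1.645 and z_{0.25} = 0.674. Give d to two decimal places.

For two independent groups of n = 482 each: d_min = (z_{α} + z_β)·√(2/n).
z-sum = 1.645 + 0.674 = 2.319.
d_min = 2.319 × √(2/482) = 2.319 × 0.0644 = 0.149.

d_min ≈ 0.15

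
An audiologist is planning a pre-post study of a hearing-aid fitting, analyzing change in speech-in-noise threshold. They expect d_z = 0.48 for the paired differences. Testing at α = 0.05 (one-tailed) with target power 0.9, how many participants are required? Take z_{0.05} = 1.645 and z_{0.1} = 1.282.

For a paired (one-sample on differences) test: n = ((z_{α} + z_β) / d)².
z_{α} + z_β = 1.645 + 1.282 = 2.927.
n = (2.927 / 0.48)² = 6.098² = 37.18.
Round up.

n = 38 pairs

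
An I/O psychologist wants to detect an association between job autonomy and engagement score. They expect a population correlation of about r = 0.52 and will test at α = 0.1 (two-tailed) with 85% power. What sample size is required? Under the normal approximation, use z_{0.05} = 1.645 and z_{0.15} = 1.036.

n = 25

Fisher's z: C = ½·ln((1+r)/(1−r)) = ½·ln(3.1667) = 0.5763.
n = ((z_{α/2} + z_β)/C)² + 3.
(1.645 + 1.036) / 0.5763 = 2.681 / 0.5763 = 4.652.
n = 4.652² + 3 = 21.64 + 3 = 24.6.
Round up.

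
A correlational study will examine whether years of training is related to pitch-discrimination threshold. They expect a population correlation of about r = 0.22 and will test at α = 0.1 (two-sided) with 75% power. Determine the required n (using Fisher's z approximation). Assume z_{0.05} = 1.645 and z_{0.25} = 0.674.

Fisher's z: C = ½·ln((1+r)/(1−r)) = ½·ln(1.5641) = 0.2237.
n = ((z_{α/2} + z_β)/C)² + 3.
(1.645 + 0.674) / 0.2237 = 2.319 / 0.2237 = 10.367.
n = 10.367² + 3 = 107.47 + 3 = 110.5.
Round up.

n = 111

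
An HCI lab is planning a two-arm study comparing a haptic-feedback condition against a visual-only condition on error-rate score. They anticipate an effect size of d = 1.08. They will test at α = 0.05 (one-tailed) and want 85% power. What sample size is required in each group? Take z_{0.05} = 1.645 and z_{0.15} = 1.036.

For two independent groups with equal n: n = 2·((z_{α} + z_β) / d)².
z_{α} + z_β = 1.645 + 1.036 = 2.681.
n = 2 × (2.681 / 1.08)² = 2 × 2.482² = 2 × 6.16 = 12.3.
Round up to the next whole participant.

n = 13 per group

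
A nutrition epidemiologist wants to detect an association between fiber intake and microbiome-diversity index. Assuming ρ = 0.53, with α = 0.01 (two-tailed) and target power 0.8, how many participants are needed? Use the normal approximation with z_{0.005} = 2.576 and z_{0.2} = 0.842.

Fisher's z: C = ½·ln((1+r)/(1−r)) = ½·ln(3.2553) = 0.5901.
n = ((z_{α/2} + z_β)/C)² + 3.
(2.576 + 0.842) / 0.5901 = 3.418 / 0.5901 = 5.792.
n = 5.792² + 3 = 33.55 + 3 = 36.6.
Round up.

n = 37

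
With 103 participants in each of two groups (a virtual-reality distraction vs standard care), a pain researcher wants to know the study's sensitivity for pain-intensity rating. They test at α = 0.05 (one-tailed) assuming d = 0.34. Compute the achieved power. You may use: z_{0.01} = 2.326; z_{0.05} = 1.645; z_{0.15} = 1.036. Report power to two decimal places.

For two equal groups, power = Φ(d·√(n/2) − z_{α}).
d·√(n/2) = 0.34 × √(103/2) = 0.34 × 7.176 = 2.440.
z_β = 2.440 − 1.645 = 0.795.
Power = Φ(0.795) = 0.787.

power ≈ 0.79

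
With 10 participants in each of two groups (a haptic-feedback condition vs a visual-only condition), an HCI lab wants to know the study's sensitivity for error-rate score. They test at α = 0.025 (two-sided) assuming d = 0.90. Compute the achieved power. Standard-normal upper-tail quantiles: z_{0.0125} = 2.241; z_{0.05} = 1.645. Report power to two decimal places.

For two equal groups, power = Φ(d·√(n/2) − z_{α/2}).
d·√(n/2) = 0.90 × √(10/2) = 0.90 × 2.236 = 2.012.
z_β = 2.012 − 2.241 = -0.229.
Power = Φ(-0.229) = 0.410.

power ≈ 0.41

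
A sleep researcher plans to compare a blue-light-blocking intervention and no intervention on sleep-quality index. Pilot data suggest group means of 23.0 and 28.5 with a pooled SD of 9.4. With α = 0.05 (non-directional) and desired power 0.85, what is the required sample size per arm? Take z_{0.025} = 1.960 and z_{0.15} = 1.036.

n = 53 per group

Cohen's d = |M₁ − M₂| / SD_pooled = |23.0 − 28.5| / 9.4 = 5.5 / 9.4 = 0.585.
For two independent groups with equal n: n = 2·((z_{α/2} + z_β) / d)².
z_{α/2} + z_β = 1.960 + 1.036 = 2.996.
n = 2 × (2.996 / 0.585)² = 2 × 5.121² = 2 × 26.23 = 52.5.
Round up to the next whole participant.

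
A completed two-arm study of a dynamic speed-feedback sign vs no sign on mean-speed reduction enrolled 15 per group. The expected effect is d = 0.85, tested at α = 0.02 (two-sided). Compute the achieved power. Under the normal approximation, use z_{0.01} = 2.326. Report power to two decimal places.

For two equal groups, power = Φ(d·√(n/2) − z_{α/2}).
d·√(n/2) = 0.85 × √(15/2) = 0.85 × 2.739 = 2.328.
z_β = 2.328 − 2.326 = 0.002.
Power = Φ(0.002) = 0.501.

power ≈ 0.50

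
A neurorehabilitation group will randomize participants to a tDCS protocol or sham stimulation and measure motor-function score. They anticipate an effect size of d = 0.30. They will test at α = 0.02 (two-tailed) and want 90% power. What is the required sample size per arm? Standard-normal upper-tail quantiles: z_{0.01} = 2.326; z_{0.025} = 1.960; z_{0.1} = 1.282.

n = 290 per group

For two independent groups with equal n: n = 2·((z_{α/2} + z_β) / d)².
z_{α/2} + z_β = 2.326 + 1.282 = 3.608.
n = 2 × (3.608 / 0.30)² = 2 × 12.027² = 2 × 144.64 = 289.3.
Round up to the next whole participant.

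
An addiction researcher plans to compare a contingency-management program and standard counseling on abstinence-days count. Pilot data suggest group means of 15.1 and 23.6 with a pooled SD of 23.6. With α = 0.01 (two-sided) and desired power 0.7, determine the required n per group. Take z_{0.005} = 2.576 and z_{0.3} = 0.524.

n = 149 per group

Cohen's d = |M₁ − M₂| / SD_pooled = |15.1 − 23.6| / 23.6 = 8.5 / 23.6 = 0.360.
For two independent groups with equal n: n = 2·((z_{α/2} + z_β) / d)².
z_{α/2} + z_β = 2.576 + 0.524 = 3.100.
n = 2 × (3.100 / 0.360)² = 2 × 8.611² = 2 × 74.15 = 148.3.
Round up to the next whole participant.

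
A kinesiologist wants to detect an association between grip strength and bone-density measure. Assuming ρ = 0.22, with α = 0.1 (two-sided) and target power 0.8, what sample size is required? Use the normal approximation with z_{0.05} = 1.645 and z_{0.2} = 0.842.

Fisher's z: C = ½·ln((1+r)/(1−r)) = ½·ln(1.5641) = 0.2237.
n = ((z_{α/2} + z_β)/C)² + 3.
(1.645 + 0.842) / 0.2237 = 2.487 / 0.2237 = 11.118.
n = 11.118² + 3 = 123.60 + 3 = 126.6.
Round up.

n = 127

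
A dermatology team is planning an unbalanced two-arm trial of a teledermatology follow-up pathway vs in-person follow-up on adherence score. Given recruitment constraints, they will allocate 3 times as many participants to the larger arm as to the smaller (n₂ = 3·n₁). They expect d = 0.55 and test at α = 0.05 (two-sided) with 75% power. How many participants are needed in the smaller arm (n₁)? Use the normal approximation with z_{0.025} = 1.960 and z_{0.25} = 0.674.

n₁ = 31

With allocation ratio k = n₂/n₁ = 3, Var(x̄₁−x̄₂) = σ²(1/n₁ + 1/(k·n₁)) = σ²·(k+1)/(k·n₁).
So n₁ = (1 + 1/k)·((z_{α/2} + z_β)/d)² = 1.333 × (2.634/0.55)².
n₁ = 1.333 × 22.94 = 30.6.
Round up: n₁ = 31, giving n₂ = 3 × 31 = 93.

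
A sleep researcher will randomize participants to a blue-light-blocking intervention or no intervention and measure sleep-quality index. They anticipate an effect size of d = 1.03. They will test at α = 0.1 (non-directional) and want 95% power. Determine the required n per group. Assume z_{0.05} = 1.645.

For two independent groups with equal n: n = 2·((z_{α/2} + z_β) / d)².
z_{α/2} + z_β = 1.645 + 1.645 = 3.290.
n = 2 × (3.290 / 1.03)² = 2 × 3.194² = 2 × 10.20 = 20.4.
Round up to the next whole participant.

n = 21 per group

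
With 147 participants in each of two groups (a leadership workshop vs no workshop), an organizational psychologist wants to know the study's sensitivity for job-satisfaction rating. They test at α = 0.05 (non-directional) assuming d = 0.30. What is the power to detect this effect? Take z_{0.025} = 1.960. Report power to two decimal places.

power ≈ 0.73

For two equal groups, power = Φ(d·√(n/2) − z_{α/2}).
d·√(n/2) = 0.30 × √(147/2) = 0.30 × 8.573 = 2.572.
z_β = 2.572 − 1.960 = 0.612.
Power = Φ(0.612) = 0.730.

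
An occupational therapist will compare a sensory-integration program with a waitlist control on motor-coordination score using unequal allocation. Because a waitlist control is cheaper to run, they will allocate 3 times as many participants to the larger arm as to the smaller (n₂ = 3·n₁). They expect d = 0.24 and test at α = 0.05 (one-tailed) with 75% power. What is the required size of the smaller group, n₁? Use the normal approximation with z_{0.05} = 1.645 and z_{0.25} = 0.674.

n₁ = 125

With allocation ratio k = n₂/n₁ = 3, Var(x̄₁−x̄₂) = σ²(1/n₁ + 1/(k·n₁)) = σ²·(k+1)/(k·n₁).
So n₁ = (1 + 1/k)·((z_{α} + z_β)/d)² = 1.333 × (2.319/0.24)².
n₁ = 1.333 × 93.36 = 124.5.
Round up: n₁ = 125, giving n₂ = 3 × 125 = 375.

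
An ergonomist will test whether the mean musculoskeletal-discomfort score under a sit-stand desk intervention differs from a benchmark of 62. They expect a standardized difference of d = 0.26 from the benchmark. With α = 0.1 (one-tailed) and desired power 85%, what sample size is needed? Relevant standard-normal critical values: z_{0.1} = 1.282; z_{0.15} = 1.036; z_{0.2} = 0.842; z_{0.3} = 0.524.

n = 80

For a one-sample test: n = ((z_{α} + z_β) / d)².
z_{α} + z_β = 1.282 + 1.036 = 2.318.
n = (2.318 / 0.26)² = 8.915² = 79.48.
Round up.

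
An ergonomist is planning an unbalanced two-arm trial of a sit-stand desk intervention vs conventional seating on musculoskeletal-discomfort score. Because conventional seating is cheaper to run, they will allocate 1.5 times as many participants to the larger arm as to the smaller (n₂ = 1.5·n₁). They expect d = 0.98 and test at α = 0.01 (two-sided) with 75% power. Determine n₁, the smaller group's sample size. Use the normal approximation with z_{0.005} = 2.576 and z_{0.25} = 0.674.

n₁ = 19

With allocation ratio k = n₂/n₁ = 1.5, Var(x̄₁−x̄₂) = σ²(1/n₁ + 1/(k·n₁)) = σ²·(k+1)/(k·n₁).
So n₁ = (1 + 1/k)·((z_{α/2} + z_β)/d)² = 1.667 × (3.250/0.98)².
n₁ = 1.667 × 11.00 = 18.3.
Round up: n₁ = 19, giving n₂ = ⌈1.5 × 19⌉ = ⌈28.5⌉ = 29.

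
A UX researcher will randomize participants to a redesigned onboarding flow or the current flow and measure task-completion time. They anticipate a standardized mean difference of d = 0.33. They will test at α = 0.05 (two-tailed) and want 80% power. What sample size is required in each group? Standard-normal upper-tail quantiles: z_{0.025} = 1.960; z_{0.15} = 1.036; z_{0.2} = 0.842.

For two independent groups with equal n: n = 2·((z_{α/2} + z_β) / d)².
z_{α/2} + z_β = 1.960 + 0.842 = 2.802.
n = 2 × (2.802 / 0.33)² = 2 × 8.491² = 2 × 72.10 = 144.2.
Round up to the next whole participant.

n = 145 per group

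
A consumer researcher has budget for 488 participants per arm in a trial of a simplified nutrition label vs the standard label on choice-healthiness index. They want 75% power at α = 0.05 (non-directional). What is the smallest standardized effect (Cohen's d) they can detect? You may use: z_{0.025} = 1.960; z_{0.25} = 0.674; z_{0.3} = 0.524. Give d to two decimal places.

For two independent groups of n = 488 each: d_min = (z_{α/2} + z_β)·√(2/n).
z-sum = 1.960 + 0.674 = 2.634.
d_min = 2.634 × √(2/488) = 2.634 × 0.0640 = 0.169.

d_min ≈ 0.17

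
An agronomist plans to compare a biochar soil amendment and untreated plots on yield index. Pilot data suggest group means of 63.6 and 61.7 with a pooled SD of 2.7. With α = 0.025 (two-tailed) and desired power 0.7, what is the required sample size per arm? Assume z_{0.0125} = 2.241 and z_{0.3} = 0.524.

n = 31 per group

Cohen's d = |M₁ − M₂| / SD_pooled = |63.6 − 61.7| / 2.7 = 1.9 / 2.7 = 0.704.
For two independent groups with equal n: n = 2·((z_{α/2} + z_β) / d)².
z_{α/2} + z_β = 2.241 + 0.524 = 2.765.
n = 2 × (2.765 / 0.704)² = 2 × 3.928² = 2 × 15.43 = 30.9.
Round up to the next whole participant.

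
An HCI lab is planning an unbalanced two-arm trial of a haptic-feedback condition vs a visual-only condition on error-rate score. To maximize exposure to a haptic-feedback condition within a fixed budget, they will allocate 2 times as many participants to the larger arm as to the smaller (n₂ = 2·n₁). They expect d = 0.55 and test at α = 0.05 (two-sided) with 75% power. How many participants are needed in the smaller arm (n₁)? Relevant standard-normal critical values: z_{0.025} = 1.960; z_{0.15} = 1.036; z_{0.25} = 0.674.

With allocation ratio k = n₂/n₁ = 2, Var(x̄₁−x̄₂) = σ²(1/n₁ + 1/(k·n₁)) = σ²·(k+1)/(k·n₁).
So n₁ = (1 + 1/k)·((z_{α/2} + z_β)/d)² = 1.500 × (2.634/0.55)².
n₁ = 1.500 × 22.94 = 34.4.
Round up: n₁ = 35, giving n₂ = 2 × 35 = 70.

n₁ = 35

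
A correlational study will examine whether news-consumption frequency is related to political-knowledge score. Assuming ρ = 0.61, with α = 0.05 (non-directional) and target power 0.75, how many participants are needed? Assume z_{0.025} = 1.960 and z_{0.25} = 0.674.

n = 17

Fisher's z: C = ½·ln((1+r)/(1−r)) = ½·ln(4.1282) = 0.7089.
n = ((z_{α/2} + z_β)/C)² + 3.
(1.960 + 0.674) / 0.7089 = 2.634 / 0.7089 = 3.716.
n = 3.716² + 3 = 13.81 + 3 = 16.8.
Round up.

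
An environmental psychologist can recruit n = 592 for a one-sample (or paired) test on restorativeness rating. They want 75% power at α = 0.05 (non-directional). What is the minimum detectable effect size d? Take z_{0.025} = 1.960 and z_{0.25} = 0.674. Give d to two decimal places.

For a single sample (or paired design) of n = 592: d_min = (z_{α/2} + z_β)/√n.
z-sum = 1.960 + 0.674 = 2.634.
d_min = 2.634 / √592 = 2.634 / 24.331 = 0.108.

d_min ≈ 0.11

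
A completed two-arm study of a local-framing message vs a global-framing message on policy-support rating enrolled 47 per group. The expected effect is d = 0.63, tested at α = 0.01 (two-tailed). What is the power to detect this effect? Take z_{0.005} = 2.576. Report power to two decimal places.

For two equal groups, power = Φ(d·√(n/2) − z_{α/2}).
d·√(n/2) = 0.63 × √(47/2) = 0.63 × 4.848 = 3.054.
z_β = 3.054 − 2.576 = 0.478.
Power = Φ(0.478) = 0.684.

power ≈ 0.68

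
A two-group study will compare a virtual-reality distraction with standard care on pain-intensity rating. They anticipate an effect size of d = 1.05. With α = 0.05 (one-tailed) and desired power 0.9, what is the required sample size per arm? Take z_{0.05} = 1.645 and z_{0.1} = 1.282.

n = 16 per group

For two independent groups with equal n: n = 2·((z_{α} + z_β) / d)².
z_{α} + z_β = 1.645 + 1.282 = 2.927.
n = 2 × (2.927 / 1.05)² = 2 × 2.788² = 2 × 7.77 = 15.5.
Round up to the next whole participant.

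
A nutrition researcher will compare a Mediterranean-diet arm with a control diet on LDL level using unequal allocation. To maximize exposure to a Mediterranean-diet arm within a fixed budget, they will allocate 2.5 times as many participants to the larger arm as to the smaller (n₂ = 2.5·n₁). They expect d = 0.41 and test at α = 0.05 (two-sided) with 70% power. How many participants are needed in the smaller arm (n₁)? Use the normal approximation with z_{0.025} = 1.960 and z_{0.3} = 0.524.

n₁ = 52

With allocation ratio k = n₂/n₁ = 2.5, Var(x̄₁−x̄₂) = σ²(1/n₁ + 1/(k·n₁)) = σ²·(k+1)/(k·n₁).
So n₁ = (1 + 1/k)·((z_{α/2} + z_β)/d)² = 1.400 × (2.484/0.41)².
n₁ = 1.400 × 36.71 = 51.4.
Round up: n₁ = 52, giving n₂ = 2.5 × 52 = 130.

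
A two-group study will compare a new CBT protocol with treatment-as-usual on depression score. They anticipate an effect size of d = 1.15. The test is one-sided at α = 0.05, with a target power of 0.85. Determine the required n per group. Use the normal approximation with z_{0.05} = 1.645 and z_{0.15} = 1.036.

n = 11 per group

For two independent groups with equal n: n = 2·((z_{α} + z_β) / d)².
z_{α} + z_β = 1.645 + 1.036 = 2.681.
n = 2 × (2.681 / 1.15)² = 2 × 2.331² = 2 × 5.43 = 10.9.
Round up to the next whole participant.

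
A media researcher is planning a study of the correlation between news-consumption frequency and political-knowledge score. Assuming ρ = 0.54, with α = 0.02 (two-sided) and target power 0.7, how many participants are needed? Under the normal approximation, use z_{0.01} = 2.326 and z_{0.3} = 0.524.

n = 26

Fisher's z: C = ½·ln((1+r)/(1−r)) = ½·ln(3.3478) = 0.6042.
n = ((z_{α/2} + z_β)/C)² + 3.
(2.326 + 0.524) / 0.6042 = 2.850 / 0.6042 = 4.717.
n = 4.717² + 3 = 22.25 + 3 = 25.2.
Round up.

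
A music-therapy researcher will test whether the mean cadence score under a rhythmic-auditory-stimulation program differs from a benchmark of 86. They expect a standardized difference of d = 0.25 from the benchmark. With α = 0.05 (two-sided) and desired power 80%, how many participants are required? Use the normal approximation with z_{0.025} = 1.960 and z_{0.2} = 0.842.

For a one-sample test: n = ((z_{α/2} + z_β) / d)².
z_{α/2} + z_β = 1.960 + 0.842 = 2.802.
n = (2.802 / 0.25)² = 11.208² = 125.62.
Round up.

n = 126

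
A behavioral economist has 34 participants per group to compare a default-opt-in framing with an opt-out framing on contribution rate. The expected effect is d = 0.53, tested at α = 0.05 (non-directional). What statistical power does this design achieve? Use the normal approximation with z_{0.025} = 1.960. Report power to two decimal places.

power ≈ 0.59

For two equal groups, power = Φ(d·√(n/2) − z_{α/2}).
d·√(n/2) = 0.53 × √(34/2) = 0.53 × 4.123 = 2.185.
z_β = 2.185 − 1.960 = 0.225.
Power = Φ(0.225) = 0.589.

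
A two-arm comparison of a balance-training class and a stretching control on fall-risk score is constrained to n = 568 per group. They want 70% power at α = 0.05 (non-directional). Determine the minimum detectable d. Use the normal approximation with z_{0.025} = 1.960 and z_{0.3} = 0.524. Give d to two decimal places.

For two independent groups of n = 568 each: d_min = (z_{α/2} + z_β)·√(2/n).
z-sum = 1.960 + 0.524 = 2.484.
d_min = 2.484 × √(2/568) = 2.484 × 0.0593 = 0.147.

d_min ≈ 0.15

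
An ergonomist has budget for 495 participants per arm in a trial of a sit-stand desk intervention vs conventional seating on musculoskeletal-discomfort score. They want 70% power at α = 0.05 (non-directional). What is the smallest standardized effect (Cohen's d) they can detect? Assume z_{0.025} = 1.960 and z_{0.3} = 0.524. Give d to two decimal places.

d_min ≈ 0.16

For two independent groups of n = 495 each: d_min = (z_{α/2} + z_β)·√(2/n).
z-sum = 1.960 + 0.524 = 2.484.
d_min = 2.484 × √(2/495) = 2.484 × 0.0636 = 0.158.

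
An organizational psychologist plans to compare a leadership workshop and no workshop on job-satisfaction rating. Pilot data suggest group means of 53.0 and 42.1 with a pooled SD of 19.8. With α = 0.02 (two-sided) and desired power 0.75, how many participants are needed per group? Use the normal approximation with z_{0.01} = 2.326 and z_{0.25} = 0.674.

Cohen's d = |M₁ − M₂| / SD_pooled = |53.0 − 42.1| / 19.8 = 10.9 / 19.8 = 0.551.
For two independent groups with equal n: n = 2·((z_{α/2} + z_β) / d)².
z_{α/2} + z_β = 2.326 + 0.674 = 3.000.
n = 2 × (3.000 / 0.551)² = 2 × 5.445² = 2 × 29.64 = 59.3.
Round up to the next whole participant.

n = 60 per group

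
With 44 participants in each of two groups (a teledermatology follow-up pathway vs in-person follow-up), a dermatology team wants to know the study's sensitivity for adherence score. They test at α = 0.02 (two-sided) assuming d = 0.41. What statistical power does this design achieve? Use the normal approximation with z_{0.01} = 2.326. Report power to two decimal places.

power ≈ 0.34

For two equal groups, power = Φ(d·√(n/2) − z_{α/2}).
d·√(n/2) = 0.41 × √(44/2) = 0.41 × 4.690 = 1.923.
z_β = 1.923 − 2.326 = -0.403.
Power = Φ(-0.403) = 0.344.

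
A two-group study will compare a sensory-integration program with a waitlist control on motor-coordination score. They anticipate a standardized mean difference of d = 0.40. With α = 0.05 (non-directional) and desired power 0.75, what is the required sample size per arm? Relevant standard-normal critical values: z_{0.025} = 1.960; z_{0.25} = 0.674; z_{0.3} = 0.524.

n = 87 per group

For two independent groups with equal n: n = 2·((z_{α/2} + z_β) / d)².
z_{α/2} + z_β = 1.960 + 0.674 = 2.634.
n = 2 × (2.634 / 0.40)² = 2 × 6.585² = 2 × 43.36 = 86.7.
Round up to the next whole participant.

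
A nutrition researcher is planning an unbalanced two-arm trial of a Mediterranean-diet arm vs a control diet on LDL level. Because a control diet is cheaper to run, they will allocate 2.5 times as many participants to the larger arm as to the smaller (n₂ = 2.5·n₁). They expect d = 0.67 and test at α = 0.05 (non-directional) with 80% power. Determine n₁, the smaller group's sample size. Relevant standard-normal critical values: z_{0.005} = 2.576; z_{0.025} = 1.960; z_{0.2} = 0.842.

n₁ = 25

With allocation ratio k = n₂/n₁ = 2.5, Var(x̄₁−x̄₂) = σ²(1/n₁ + 1/(k·n₁)) = σ²·(k+1)/(k·n₁).
So n₁ = (1 + 1/k)·((z_{α/2} + z_β)/d)² = 1.400 × (2.802/0.67)².
n₁ = 1.400 × 17.49 = 24.5.
Round up: n₁ = 25, giving n₂ = ⌈2.5 × 25⌉ = ⌈62.5⌉ = 63.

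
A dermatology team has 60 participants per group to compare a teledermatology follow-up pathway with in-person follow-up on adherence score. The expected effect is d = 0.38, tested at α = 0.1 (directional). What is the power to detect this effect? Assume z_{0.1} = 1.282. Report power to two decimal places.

For two equal groups, power = Φ(d·√(n/2) − z_{α}).
d·√(n/2) = 0.38 × √(60/2) = 0.38 × 5.477 = 2.081.
z_β = 2.081 − 1.282 = 0.799.
Power = Φ(0.799) = 0.788.

power ≈ 0.79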